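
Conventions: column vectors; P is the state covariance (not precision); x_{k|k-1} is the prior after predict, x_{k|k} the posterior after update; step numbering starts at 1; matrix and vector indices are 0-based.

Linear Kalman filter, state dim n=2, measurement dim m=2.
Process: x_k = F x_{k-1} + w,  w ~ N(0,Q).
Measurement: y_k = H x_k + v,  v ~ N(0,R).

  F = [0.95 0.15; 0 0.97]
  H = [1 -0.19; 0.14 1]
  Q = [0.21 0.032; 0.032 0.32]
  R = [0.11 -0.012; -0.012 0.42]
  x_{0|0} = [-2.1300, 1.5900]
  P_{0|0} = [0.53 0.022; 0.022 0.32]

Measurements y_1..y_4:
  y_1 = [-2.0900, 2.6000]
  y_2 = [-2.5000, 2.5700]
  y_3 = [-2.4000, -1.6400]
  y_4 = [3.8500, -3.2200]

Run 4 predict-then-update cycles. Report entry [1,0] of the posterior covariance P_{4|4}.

P_post[1,0] = 0.0319

step 1: x^-=[-1.7850, 1.5423]  P^-=[0.7018 0.0988; 0.0988 0.6211]  S=[0.7967 0.0644; 0.0644 1.0825]  K=[0.8467 0.1317; -0.0719 0.5908]  nu=[-0.0120, 1.3076]  x^+=[-1.6230, 2.3157]  P^+=[0.0975 0.0315; 0.0315 0.2446]
step 2: x^-=[-1.1945, 2.2462]  P^-=[0.3125 0.0966; 0.0966 0.5501]  S=[0.4057 0.0213; 0.0213 1.0033]  K=[0.7186 0.1247; -0.0490 0.5628]  nu=[-0.8787, 0.4910]  x^+=[-1.7647, 2.5657]  P^+=[0.0836 0.0320; 0.0320 0.2325]
step 3: x^-=[-1.2916, 2.4887]  P^-=[0.2998 0.0953; 0.0953 0.5388]  S=[0.3931 0.0204; 0.0204 0.9913]  K=[0.7103 0.1239; -0.0468 0.5579]  nu=[-0.6355, -3.9479]  x^+=[-2.2321, 0.3160]  P^+=[0.0827 0.0319; 0.0319 0.2304]
step 4: x^-=[-2.0731, 0.3065]  P^-=[0.2989 0.0949; 0.0949 0.5368]  S=[0.3922 0.0203; 0.0203 0.9892]  K=[0.7097 0.1237; -0.0468 0.5570]  nu=[5.9814, -3.2362]  x^+=[1.7717, -1.7759]  P^+=[0.0826 0.0319; 0.0319 0.2300]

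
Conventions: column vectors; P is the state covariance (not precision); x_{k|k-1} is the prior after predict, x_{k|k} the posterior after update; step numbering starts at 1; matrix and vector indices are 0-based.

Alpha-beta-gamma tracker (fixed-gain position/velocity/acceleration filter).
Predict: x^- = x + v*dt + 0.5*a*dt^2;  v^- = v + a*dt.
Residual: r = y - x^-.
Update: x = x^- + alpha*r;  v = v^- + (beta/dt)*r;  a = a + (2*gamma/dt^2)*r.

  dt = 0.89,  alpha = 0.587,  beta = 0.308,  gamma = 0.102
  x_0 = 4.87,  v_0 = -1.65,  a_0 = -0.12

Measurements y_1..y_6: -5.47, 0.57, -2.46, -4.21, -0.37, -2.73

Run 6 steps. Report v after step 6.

step 1: x_pred=3.3540  r=-8.8240  x^+=-1.8257  v^+=-4.8105  a^+=-2.3926
step 2: x_pred=-7.0546  r=7.6246  x^+=-2.5790  v^+=-4.3012  a^+=-0.4289
step 3: x_pred=-6.5769  r=4.1169  x^+=-4.1603  v^+=-3.2582  a^+=0.6314
step 4: x_pred=-6.8100  r=2.6000  x^+=-5.2838  v^+=-1.7965  a^+=1.3010
step 5: x_pred=-6.3674  r=5.9974  x^+=-2.8469  v^+=1.4369  a^+=2.8456
step 6: x_pred=-0.4411  r=-2.2889  x^+=-1.7847  v^+=3.1774  a^+=2.2561

v_post = 3.1774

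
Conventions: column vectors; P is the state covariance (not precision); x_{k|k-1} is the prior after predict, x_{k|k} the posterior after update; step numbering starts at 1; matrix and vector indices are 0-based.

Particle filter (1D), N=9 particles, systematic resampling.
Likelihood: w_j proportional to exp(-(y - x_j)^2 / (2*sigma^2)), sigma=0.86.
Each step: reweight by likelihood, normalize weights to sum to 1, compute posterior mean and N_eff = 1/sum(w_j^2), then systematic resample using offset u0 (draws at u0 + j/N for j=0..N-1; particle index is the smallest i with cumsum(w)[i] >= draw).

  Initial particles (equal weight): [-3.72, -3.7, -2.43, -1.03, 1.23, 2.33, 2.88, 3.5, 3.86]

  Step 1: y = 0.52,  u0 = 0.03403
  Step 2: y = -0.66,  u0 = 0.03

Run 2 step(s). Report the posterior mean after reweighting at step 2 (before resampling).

post_mean = -0.5135

step 1: w=[0.0000, 0.0000, 0.0027, 0.1883, 0.6797, 0.1043, 0.0221, 0.0024, 0.0005]  mean=0.9526  Neff=1.9654  idx=[3, 3, 4, 4, 4, 4, 4, 4, 5]
step 2: w=[0.3860, 0.3860, 0.0378, 0.0378, 0.0378, 0.0378, 0.0378, 0.0378, 0.0010]  mean=-0.5135  Neff=3.2622  idx=[0, 0, 0, 0, 1, 1, 1, 2, 5]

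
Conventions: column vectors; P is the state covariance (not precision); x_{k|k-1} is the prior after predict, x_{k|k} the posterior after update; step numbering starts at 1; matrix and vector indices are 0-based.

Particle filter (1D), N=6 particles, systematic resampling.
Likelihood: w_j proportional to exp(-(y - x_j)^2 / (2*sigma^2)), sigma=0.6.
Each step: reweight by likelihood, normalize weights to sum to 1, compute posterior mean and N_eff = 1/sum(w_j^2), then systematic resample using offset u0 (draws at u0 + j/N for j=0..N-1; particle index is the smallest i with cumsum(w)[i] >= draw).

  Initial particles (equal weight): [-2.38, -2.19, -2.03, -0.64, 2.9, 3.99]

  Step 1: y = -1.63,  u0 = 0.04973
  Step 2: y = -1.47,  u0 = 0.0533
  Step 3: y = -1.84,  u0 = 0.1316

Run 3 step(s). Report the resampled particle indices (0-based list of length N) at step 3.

resampled_idx = [0, 1, 2, 3, 4, 4]

step 1: w=[0.2118, 0.2992, 0.3704, 0.1186, 0.0000, 0.0000]  mean=-1.9872  Neff=3.5007  idx=[0, 1, 1, 2, 2, 3]
step 2: w=[0.1067, 0.1640, 0.1640, 0.2180, 0.2180, 0.1294]  mean=-1.9399  Neff=5.6520  idx=[0, 1, 2, 3, 4, 5]
step 3: w=[0.1519, 0.1921, 0.1921, 0.2166, 0.2166, 0.0308]  mean=-2.1018  Neff=5.2188  idx=[0, 1, 2, 3, 4, 4]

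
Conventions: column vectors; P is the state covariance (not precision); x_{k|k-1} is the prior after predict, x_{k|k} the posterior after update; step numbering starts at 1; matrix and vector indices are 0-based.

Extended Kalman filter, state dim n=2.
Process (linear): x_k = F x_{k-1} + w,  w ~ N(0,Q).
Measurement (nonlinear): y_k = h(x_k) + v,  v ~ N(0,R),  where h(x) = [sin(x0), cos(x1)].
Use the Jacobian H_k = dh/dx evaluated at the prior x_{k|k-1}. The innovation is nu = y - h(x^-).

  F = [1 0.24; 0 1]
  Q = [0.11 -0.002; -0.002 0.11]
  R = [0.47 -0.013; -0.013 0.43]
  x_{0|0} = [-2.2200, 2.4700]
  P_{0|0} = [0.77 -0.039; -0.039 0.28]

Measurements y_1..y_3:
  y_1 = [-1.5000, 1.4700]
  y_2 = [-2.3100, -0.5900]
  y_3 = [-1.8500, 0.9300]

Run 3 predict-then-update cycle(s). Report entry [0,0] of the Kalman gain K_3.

step 1: x^-=[-1.6272, 2.4700]  P^-=[0.8774 0.0262; 0.0262 0.3900]  H_jac=[-0.0564 0.0000; 0.0000 -0.6222]  S=[0.4728 -0.0121; -0.0121 0.5810]  K=[-0.1054 -0.0303; -0.0138 -0.4180]  nu=[-0.5016, 2.2528]  x^+=[-1.6425, 1.5353]  P^+=[0.8717 0.0187; 0.0187 0.2886]
step 2: x^-=[-1.2740, 1.5353]  P^-=[1.0073 0.0860; 0.0860 0.3986]  H_jac=[0.2924 0.0000; 0.0000 -0.9994]  S=[0.5561 -0.0381; -0.0381 0.8280]  K=[0.5242 -0.0796; 0.0123 -0.4804]  nu=[-1.3537, -0.6255]  x^+=[-1.9339, 1.8192]  P^+=[0.8460 0.0411; 0.0411 0.2069]
step 3: x^-=[-1.4973, 1.8192]  P^-=[0.9877 0.0887; 0.0887 0.3169]  H_jac=[0.0735 0.0000; 0.0000 -0.9693]  S=[0.4753 -0.0193; -0.0193 0.7277]  K=[0.1480 -0.1142; -0.0034 -0.4222]  nu=[-0.8527, 1.1759]  x^+=[-1.7578, 1.3257]  P^+=[0.9671 0.0527; 0.0527 0.1872]

K[0,0] = 0.1480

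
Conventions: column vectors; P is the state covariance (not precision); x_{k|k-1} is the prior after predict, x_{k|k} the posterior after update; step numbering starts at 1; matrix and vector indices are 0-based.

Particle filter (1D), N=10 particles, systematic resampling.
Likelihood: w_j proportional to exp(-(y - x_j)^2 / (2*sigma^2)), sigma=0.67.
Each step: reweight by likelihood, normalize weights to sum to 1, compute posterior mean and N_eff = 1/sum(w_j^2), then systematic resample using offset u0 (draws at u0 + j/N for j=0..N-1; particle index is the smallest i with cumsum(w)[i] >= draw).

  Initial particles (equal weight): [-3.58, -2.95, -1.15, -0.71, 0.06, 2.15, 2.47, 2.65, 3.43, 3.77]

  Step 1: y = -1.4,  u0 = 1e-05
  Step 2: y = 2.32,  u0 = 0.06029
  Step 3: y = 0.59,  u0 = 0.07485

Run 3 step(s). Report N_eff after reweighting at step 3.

step 1: w=[0.0030, 0.0408, 0.5525, 0.3486, 0.0551, 0.0000, 0.0000, 0.0000, 0.0000, 0.0000]  mean=-1.0105  Neff=2.3175  idx=[0, 2, 2, 2, 2, 2, 3, 3, 3, 3]
step 2: w=[0.0000, 0.0098, 0.0098, 0.0098, 0.0098, 0.0098, 0.2377, 0.2377, 0.2377, 0.2377]  mean=-0.7316  Neff=4.4148  idx=[6, 6, 6, 7, 7, 8, 8, 8, 9, 9]
step 3: w=[0.1000, 0.1000, 0.1000, 0.1000, 0.1000, 0.1000, 0.1000, 0.1000, 0.1000, 0.1000]  mean=-0.7100  Neff=10.0000  idx=[0, 1, 2, 3, 4, 5, 6, 7, 8, 9]

N_eff = 10.0000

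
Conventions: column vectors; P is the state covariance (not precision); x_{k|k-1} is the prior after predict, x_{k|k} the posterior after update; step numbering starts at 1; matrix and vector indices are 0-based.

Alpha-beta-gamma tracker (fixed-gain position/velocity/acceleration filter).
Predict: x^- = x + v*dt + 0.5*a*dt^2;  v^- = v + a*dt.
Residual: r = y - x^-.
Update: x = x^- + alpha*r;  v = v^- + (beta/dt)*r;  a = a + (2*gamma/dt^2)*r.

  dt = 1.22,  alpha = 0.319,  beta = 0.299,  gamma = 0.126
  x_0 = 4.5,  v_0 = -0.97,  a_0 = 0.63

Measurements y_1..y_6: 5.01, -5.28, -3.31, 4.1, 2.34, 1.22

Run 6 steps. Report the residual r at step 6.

step 1: x_pred=3.7854  r=1.2246  x^+=4.1761  v^+=0.0987  a^+=0.8373
step 2: x_pred=4.9197  r=-10.1997  x^+=1.6660  v^+=-1.3795  a^+=-0.8896
step 3: x_pred=-0.6790  r=-2.6310  x^+=-1.5183  v^+=-3.1096  a^+=-1.3350
step 4: x_pred=-6.3055  r=10.4055  x^+=-2.9861  v^+=-2.1881  a^+=0.4267
step 5: x_pred=-5.3380  r=7.6780  x^+=-2.8887  v^+=0.2143  a^+=1.7267
step 6: x_pred=-1.3423  r=2.5623  x^+=-0.5249  v^+=2.9488  a^+=2.1605

resid = 2.5623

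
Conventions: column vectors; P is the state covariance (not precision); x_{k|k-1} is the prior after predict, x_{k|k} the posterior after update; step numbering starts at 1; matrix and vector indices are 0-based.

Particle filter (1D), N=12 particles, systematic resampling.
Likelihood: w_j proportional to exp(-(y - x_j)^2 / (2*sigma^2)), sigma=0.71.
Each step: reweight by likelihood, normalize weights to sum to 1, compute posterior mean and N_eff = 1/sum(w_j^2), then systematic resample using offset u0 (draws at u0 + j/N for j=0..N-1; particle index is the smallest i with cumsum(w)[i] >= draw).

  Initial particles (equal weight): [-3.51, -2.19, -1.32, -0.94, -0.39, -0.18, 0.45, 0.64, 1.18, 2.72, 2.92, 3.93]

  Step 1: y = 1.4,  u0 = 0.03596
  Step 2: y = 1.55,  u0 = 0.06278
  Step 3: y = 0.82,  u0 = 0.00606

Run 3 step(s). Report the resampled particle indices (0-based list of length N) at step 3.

step 1: w=[0.0000, 0.0000, 0.0003, 0.0019, 0.0178, 0.0360, 0.1748, 0.2413, 0.4079, 0.0760, 0.0433, 0.0007]  mean=1.0349  Neff=3.7817  idx=[5, 6, 6, 7, 7, 7, 8, 8, 8, 8, 8, 9]
step 2: w=[0.0078, 0.0457, 0.0457, 0.0667, 0.0667, 0.0667, 0.1324, 0.1324, 0.1324, 0.1324, 0.1324, 0.0390]  mean=1.0548  Neff=9.3723  idx=[2, 3, 4, 6, 6, 7, 7, 8, 9, 9, 10, 11]
step 3: w=[0.0884, 0.0981, 0.0981, 0.0891, 0.0891, 0.0891, 0.0891, 0.0891, 0.0891, 0.0891, 0.0891, 0.0028]  mean=1.0139  Neff=11.0448  idx=[0, 1, 1, 2, 3, 4, 5, 6, 7, 8, 9, 10]

resampled_idx = [0, 1, 1, 2, 3, 4, 5, 6, 7, 8, 9, 10]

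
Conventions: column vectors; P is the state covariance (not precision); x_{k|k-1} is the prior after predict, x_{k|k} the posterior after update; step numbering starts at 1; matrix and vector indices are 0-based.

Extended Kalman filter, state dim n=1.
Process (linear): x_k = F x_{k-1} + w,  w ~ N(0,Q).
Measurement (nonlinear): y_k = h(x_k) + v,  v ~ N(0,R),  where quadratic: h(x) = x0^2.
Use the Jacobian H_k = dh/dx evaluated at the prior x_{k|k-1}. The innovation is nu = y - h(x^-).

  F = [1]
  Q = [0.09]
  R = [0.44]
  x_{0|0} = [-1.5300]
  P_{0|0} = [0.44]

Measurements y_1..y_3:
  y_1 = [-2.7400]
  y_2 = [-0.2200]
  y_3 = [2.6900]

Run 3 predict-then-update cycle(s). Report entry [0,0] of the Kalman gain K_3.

K[0,0] = -0.0042

step 1: x^-=[-1.5300]  P^-=[0.5300]  H_jac=[-3.0600]  S=[5.4027]  K=[-0.3002]  nu=[-5.0809]  x^+=[-0.0048]  P^+=[0.0432]
step 2: x^-=[-0.0048]  P^-=[0.1332]  H_jac=[-0.0096]  S=[0.4400]  K=[-0.0029]  nu=[-0.2200]  x^+=[-0.0042]  P^+=[0.1332]
step 3: x^-=[-0.0042]  P^-=[0.2232]  H_jac=[-0.0083]  S=[0.4400]  K=[-0.0042]  nu=[2.6900]  x^+=[-0.0155]  P^+=[0.2232]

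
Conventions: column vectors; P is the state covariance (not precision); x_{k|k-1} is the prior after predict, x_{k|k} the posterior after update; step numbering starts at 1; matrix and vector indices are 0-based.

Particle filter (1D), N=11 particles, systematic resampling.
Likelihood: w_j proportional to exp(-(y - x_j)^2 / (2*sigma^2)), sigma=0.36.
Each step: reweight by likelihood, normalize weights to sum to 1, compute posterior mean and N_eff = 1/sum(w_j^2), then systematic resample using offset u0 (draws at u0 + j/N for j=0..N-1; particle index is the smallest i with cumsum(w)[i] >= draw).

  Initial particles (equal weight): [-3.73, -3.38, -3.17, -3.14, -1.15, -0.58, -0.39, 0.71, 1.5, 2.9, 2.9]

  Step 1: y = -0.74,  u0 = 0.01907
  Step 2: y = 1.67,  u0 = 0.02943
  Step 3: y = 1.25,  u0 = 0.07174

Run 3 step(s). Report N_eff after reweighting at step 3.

step 1: w=[0.0000, 0.0000, 0.0000, 0.0000, 0.2547, 0.4414, 0.3037, 0.0001, 0.0000, 0.0000, 0.0000]  mean=-0.6673  Neff=2.8411  idx=[4, 4, 4, 5, 5, 5, 5, 5, 6, 6, 6]
step 2: w=[0.0000, 0.0000, 0.0000, 0.0132, 0.0132, 0.0132, 0.0132, 0.0132, 0.3113, 0.3113, 0.3113]  mean=-0.4026  Neff=3.4293  idx=[5, 8, 8, 8, 9, 9, 9, 9, 10, 10, 10]
step 3: w=[0.0078, 0.0992, 0.0992, 0.0992, 0.0992, 0.0992, 0.0992, 0.0992, 0.0992, 0.0992, 0.0992]  mean=-0.3915  Neff=10.1515  idx=[1, 2, 3, 4, 5, 6, 7, 8, 8, 9, 10]

N_eff = 10.1515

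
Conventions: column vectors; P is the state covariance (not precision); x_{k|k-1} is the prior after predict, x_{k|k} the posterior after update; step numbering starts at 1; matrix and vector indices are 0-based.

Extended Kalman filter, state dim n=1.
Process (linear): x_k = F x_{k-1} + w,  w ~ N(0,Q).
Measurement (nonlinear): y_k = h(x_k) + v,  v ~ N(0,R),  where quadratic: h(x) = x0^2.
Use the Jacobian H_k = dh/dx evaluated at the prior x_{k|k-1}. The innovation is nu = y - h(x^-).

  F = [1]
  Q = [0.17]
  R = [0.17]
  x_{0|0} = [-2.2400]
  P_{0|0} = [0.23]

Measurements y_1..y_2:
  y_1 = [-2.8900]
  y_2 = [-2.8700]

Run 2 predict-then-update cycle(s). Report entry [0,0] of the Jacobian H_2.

step 1: x^-=[-2.2400]  P^-=[0.4000]  H_jac=[-4.4800]  S=[8.1982]  K=[-0.2186]  nu=[-7.9076]  x^+=[-0.5115]  P^+=[0.0083]
step 2: x^-=[-0.5115]  P^-=[0.1783]  H_jac=[-1.0230]  S=[0.3566]  K=[-0.5115]  nu=[-3.1316]  x^+=[1.0903]  P^+=[0.0850]

H_jac[0,0] = -1.0230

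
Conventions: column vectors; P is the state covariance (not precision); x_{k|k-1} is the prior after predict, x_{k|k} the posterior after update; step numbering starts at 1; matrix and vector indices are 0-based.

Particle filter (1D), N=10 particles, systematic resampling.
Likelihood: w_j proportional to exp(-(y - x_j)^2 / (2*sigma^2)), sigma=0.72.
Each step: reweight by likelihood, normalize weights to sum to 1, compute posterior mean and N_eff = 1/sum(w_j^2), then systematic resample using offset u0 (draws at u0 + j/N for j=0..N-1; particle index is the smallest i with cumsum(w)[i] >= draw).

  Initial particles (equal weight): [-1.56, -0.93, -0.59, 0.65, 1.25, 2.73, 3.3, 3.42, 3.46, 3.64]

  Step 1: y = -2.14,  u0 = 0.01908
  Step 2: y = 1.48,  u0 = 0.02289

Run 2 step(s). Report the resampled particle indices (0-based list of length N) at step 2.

resampled_idx = [4, 7, 8, 8, 9, 9, 9, 9, 9, 9]

step 1: w=[0.6784, 0.2286, 0.0925, 0.0005, 0.0000, 0.0000, 0.0000, 0.0000, 0.0000, 0.0000]  mean=-1.3251  Neff=1.9193  idx=[0, 0, 0, 0, 0, 0, 0, 1, 1, 2]
step 2: w=[0.0055, 0.0055, 0.0055, 0.0055, 0.0055, 0.0055, 0.0055, 0.1515, 0.1515, 0.6583]  mean=-0.7305  Neff=2.0854  idx=[4, 7, 8, 8, 9, 9, 9, 9, 9, 9]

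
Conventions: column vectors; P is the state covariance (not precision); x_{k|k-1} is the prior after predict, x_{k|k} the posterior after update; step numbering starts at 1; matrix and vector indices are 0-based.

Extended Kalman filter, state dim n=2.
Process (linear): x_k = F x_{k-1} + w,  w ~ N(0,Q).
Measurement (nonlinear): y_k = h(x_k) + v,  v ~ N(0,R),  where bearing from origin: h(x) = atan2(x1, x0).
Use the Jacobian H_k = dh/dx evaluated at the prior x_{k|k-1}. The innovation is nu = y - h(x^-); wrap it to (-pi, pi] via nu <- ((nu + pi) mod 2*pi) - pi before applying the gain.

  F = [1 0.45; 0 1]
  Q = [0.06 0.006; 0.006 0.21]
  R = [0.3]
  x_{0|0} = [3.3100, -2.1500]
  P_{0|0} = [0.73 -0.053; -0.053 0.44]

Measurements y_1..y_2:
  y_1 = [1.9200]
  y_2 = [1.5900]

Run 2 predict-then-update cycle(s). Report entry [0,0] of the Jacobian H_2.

step 1: x^-=[2.3425, -2.1500]  P^-=[0.8314 0.1510; 0.1510 0.6500]  H_jac=[0.2127 0.2317]  S=[0.3874]  K=[0.5467; 0.4717]  nu=[2.6626]  x^+=[3.7982, -0.8941]  P^+=[0.7156 0.0511; 0.0511 0.5638]
step 2: x^-=[3.3959, -0.8941]  P^-=[0.9358 0.3108; 0.3108 0.7738]  H_jac=[0.0725 0.2754]  S=[0.3760]  K=[0.4081; 0.6267]  nu=[1.8474]  x^+=[4.1498, 0.2636]  P^+=[0.8731 0.2147; 0.2147 0.6262]

H_jac[0,0] = 0.0725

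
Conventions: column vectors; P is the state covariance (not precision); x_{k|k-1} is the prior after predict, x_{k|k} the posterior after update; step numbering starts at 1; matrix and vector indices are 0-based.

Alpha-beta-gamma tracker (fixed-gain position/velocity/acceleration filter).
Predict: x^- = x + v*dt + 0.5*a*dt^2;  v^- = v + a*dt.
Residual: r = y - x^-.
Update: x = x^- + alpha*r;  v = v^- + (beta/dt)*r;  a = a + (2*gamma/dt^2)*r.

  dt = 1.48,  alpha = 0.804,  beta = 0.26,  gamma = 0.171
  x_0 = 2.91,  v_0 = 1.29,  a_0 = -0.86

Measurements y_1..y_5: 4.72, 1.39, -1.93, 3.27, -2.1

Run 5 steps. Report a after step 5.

a_post = 0.6191

step 1: x_pred=3.8773  r=0.8427  x^+=4.5548  v^+=0.1652  a^+=-0.7284
step 2: x_pred=4.0016  r=-2.6116  x^+=1.9019  v^+=-1.3716  a^+=-1.1362
step 3: x_pred=-1.3725  r=-0.5575  x^+=-1.8207  v^+=-3.1511  a^+=-1.2232
step 4: x_pred=-7.8241  r=11.0941  x^+=1.0956  v^+=-3.0126  a^+=0.5089
step 5: x_pred=-2.8057  r=0.7057  x^+=-2.2383  v^+=-2.1354  a^+=0.6191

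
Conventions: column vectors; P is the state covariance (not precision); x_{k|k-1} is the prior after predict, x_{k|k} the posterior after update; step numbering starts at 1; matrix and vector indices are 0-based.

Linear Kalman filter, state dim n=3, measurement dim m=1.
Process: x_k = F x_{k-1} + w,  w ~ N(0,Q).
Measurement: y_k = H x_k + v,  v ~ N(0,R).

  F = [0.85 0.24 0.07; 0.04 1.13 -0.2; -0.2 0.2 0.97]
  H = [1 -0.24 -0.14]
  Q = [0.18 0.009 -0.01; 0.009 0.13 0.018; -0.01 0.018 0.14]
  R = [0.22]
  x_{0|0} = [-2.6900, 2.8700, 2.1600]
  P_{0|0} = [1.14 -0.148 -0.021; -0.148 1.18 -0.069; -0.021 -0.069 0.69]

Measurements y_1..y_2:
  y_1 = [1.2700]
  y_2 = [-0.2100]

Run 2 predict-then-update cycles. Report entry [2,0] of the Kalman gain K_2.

K[2,0] = 0.0255

step 1: x^-=[-1.4465, 2.7035, 3.2072]  P^-=[1.0098 0.2159 -0.1524; 0.2159 1.6843 0.0994; -0.1524 0.0994 0.8752]  S=[1.2897]  K=[0.7593; -0.1568; -0.2317]  nu=[3.8143]  x^+=[1.4499, 2.1053, 2.3234]  P^+=[0.2662 0.3695 0.0745; 0.3695 1.6526 0.0526; 0.0745 0.0526 0.8060]
step 2: x^-=[1.9003, 1.9723, 2.3848]  P^-=[0.6328 0.8026 0.1972; 0.8026 2.2813 0.2138; 0.1972 0.2138 0.9371]  S=[0.5765]  K=[0.7157; 0.3905; 0.0255]  nu=[-1.3031]  x^+=[0.9677, 1.4635, 2.3516]  P^+=[0.3375 0.6415 0.1867; 0.6415 2.1934 0.2081; 0.1867 0.2081 0.9367]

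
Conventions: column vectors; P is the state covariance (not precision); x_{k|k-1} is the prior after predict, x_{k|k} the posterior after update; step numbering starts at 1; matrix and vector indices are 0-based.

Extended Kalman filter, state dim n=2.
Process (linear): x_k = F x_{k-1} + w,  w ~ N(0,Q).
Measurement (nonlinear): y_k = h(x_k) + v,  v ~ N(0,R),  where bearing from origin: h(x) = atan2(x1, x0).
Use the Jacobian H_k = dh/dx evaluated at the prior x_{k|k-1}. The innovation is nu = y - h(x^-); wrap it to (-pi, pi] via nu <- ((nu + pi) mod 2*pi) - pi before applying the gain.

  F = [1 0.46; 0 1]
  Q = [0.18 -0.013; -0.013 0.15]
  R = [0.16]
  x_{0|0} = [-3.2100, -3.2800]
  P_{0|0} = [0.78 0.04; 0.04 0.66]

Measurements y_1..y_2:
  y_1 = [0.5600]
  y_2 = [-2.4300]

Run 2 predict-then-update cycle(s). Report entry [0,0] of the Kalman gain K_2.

step 1: x^-=[-4.7188, -3.2800]  P^-=[1.1365 0.3306; 0.3306 0.8100]  H_jac=[0.0993 -0.1429]  S=[0.1784]  K=[0.3680; -0.4648]  nu=[3.0942]  x^+=[-3.5802, -4.7181]  P^+=[1.1123 0.3611; 0.3611 0.7715]
step 2: x^-=[-5.7506, -4.7181]  P^-=[1.7878 0.7030; 0.7030 0.9215]  H_jac=[0.0853 -0.1039]  S=[0.1705]  K=[0.4656; -0.2101]  nu=[0.0245]  x^+=[-5.7392, -4.7233]  P^+=[1.7508 0.7197; 0.7197 0.9139]

K[0,0] = 0.4656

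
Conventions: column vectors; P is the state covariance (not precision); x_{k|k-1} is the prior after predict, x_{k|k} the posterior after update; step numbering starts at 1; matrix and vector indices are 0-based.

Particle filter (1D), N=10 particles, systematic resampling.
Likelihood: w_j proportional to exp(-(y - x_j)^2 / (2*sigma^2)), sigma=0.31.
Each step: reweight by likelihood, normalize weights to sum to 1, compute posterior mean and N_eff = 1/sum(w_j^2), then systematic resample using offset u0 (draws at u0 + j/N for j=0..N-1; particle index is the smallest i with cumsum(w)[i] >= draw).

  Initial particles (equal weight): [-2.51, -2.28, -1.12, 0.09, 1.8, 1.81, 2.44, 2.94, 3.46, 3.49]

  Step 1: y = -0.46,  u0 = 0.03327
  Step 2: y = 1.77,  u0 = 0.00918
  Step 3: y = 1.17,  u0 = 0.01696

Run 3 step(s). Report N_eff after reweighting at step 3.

step 1: w=[0.0000, 0.0000, 0.3335, 0.6665, 0.0000, 0.0000, 0.0000, 0.0000, 0.0000, 0.0000]  mean=-0.3135  Neff=1.8003  idx=[2, 2, 2, 2, 3, 3, 3, 3, 3, 3]
step 2: w=[0.0000, 0.0000, 0.0000, 0.0000, 0.1667, 0.1667, 0.1667, 0.1667, 0.1667, 0.1667]  mean=0.0900  Neff=6.0000  idx=[4, 4, 5, 5, 6, 7, 7, 8, 8, 9]
step 3: w=[0.1000, 0.1000, 0.1000, 0.1000, 0.1000, 0.1000, 0.1000, 0.1000, 0.1000, 0.1000]  mean=0.0900  Neff=10.0000  idx=[0, 1, 2, 3, 4, 5, 6, 7, 8, 9]

N_eff = 10.0000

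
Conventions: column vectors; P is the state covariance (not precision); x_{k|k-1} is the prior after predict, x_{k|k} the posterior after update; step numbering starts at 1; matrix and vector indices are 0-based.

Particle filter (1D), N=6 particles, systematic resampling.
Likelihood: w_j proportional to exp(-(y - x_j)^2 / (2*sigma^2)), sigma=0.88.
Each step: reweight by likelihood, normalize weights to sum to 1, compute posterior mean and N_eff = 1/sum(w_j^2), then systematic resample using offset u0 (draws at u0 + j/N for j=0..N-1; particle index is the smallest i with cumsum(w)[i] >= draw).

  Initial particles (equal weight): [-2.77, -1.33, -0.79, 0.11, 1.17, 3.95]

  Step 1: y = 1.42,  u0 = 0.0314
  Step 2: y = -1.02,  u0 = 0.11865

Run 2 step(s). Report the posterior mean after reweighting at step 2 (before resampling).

step 1: w=[0.0000, 0.0056, 0.0315, 0.2433, 0.7078, 0.0118]  mean=0.8692  Neff=1.7815  idx=[2, 3, 4, 4, 4, 4]
step 2: w=[0.6095, 0.2765, 0.0285, 0.0285, 0.0285, 0.0285]  mean=-0.3177  Neff=2.2165  idx=[0, 0, 0, 1, 1, 4]

post_mean = -0.3177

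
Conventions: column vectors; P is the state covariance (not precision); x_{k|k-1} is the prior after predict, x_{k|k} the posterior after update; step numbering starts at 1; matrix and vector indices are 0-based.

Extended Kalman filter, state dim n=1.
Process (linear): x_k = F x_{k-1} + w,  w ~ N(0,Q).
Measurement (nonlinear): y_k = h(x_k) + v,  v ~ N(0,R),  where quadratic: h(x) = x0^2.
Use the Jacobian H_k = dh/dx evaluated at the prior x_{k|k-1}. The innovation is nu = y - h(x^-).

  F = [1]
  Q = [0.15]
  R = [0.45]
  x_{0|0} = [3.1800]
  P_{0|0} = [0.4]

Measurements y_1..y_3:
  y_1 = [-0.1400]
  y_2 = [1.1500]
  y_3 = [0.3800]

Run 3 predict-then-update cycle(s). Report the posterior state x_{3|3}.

x_post = [0.9113]

step 1: x^-=[3.1800]  P^-=[0.5500]  H_jac=[6.3600]  S=[22.6973]  K=[0.1541]  nu=[-10.2524]  x^+=[1.5999]  P^+=[0.0109]
step 2: x^-=[1.5999]  P^-=[0.1609]  H_jac=[3.1999]  S=[2.0976]  K=[0.2455]  nu=[-1.4098]  x^+=[1.2539]  P^+=[0.0345]
step 3: x^-=[1.2539]  P^-=[0.1845]  H_jac=[2.5078]  S=[1.6104]  K=[0.2873]  nu=[-1.1922]  x^+=[0.9113]  P^+=[0.0516]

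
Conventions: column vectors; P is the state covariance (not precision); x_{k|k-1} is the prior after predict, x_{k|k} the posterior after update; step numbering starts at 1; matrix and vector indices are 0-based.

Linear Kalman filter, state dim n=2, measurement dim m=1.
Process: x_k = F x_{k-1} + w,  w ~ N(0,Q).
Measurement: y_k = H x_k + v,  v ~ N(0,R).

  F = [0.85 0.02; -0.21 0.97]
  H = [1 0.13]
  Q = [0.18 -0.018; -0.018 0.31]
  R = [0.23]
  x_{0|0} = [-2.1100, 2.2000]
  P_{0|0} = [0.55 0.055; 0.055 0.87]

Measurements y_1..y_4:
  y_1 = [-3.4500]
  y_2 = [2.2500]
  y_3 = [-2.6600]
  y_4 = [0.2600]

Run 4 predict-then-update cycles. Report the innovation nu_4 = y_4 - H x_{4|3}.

step 1: x^-=[-1.7495, 2.5771]  P^-=[0.5796 -0.0542; -0.0542 1.1304]  S=[0.8146]  K=[0.7029; 0.1139]  nu=[-2.0355]  x^+=[-3.1802, 2.3453]  P^+=[0.1772 -0.1194; -0.1194 1.1199]
step 2: x^-=[-2.6562, 2.9428]  P^-=[0.3044 -0.1258; -0.1258 1.4201]  S=[0.5257]  K=[0.5479; 0.1118]  nu=[4.5237]  x^+=[-0.1776, 3.4486]  P^+=[0.1466 -0.1580; -0.1580 1.4136]
step 3: x^-=[-0.0819, 3.3824]  P^-=[0.2811 -0.1464; -0.1464 1.7109]  S=[0.5019]  K=[0.5221; 0.1515]  nu=[-3.0178]  x^+=[-1.6575, 2.9253]  P^+=[0.1443 -0.1861; -0.1861 1.6994]
step 4: x^-=[-1.3504, 3.1856]  P^-=[0.2786 -0.1634; -0.1634 1.9911]  S=[0.4997]  K=[0.5149; 0.1909]  nu=[1.1962]  x^+=[-0.7344, 3.4140]  P^+=[0.1461 -0.2126; -0.2126 1.9729]

innov = [1.1962]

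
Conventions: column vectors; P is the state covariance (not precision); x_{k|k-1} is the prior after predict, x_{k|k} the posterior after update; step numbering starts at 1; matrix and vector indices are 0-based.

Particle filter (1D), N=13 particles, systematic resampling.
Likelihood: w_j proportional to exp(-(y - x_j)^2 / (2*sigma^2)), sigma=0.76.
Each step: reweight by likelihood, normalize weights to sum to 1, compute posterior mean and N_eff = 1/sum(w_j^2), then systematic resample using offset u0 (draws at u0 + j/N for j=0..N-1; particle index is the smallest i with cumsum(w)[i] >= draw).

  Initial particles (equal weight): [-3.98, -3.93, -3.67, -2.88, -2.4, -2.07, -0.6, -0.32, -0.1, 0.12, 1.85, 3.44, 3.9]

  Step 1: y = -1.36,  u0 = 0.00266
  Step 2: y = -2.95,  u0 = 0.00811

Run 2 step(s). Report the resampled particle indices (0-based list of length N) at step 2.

step 1: w=[0.0010, 0.0013, 0.0038, 0.0522, 0.1513, 0.2494, 0.2340, 0.1513, 0.0976, 0.0579, 0.0001, 0.0000, 0.0000]  mean=-1.2444  Neff=5.6052  idx=[2, 4, 4, 5, 5, 5, 6, 6, 6, 7, 7, 8, 8]
step 2: w=[0.1705, 0.2055, 0.2055, 0.1366, 0.1366, 0.1366, 0.0022, 0.0022, 0.0022, 0.0007, 0.0007, 0.0002, 0.0002]  mean=-2.4653  Neff=5.8968  idx=[0, 0, 0, 1, 1, 2, 2, 2, 3, 3, 4, 4, 5]

resampled_idx = [0, 0, 0, 1, 1, 2, 2, 2, 3, 3, 4, 4, 5]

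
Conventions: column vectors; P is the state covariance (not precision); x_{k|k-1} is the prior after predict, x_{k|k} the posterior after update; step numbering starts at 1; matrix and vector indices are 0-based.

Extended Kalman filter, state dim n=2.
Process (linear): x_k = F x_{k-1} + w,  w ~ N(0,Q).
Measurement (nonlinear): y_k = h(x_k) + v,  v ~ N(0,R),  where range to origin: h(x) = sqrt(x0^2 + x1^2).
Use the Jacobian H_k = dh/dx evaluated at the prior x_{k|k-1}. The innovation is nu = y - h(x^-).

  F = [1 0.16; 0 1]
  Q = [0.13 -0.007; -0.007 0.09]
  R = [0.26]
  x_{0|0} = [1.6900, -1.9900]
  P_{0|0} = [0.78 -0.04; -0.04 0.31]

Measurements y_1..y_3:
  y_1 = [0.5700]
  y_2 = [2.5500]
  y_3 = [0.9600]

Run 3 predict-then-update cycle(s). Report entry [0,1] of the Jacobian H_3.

step 1: x^-=[1.3716, -1.9900]  P^-=[0.9051 0.0026; 0.0026 0.4000]  H_jac=[0.5675 -0.8234]  S=[0.8203]  K=[0.6236; -0.3997]  nu=[-1.8469]  x^+=[0.2198, -1.2518]  P^+=[0.5861 0.2071; 0.2071 0.2689]
step 2: x^-=[0.0196, -1.2518]  P^-=[0.7893 0.2431; 0.2431 0.3589]  H_jac=[0.0156 -0.9999]  S=[0.6115]  K=[-0.3774; -0.5807]  nu=[1.2981]  x^+=[-0.4703, -2.0056]  P^+=[0.7022 0.1091; 0.1091 0.1527]
step 3: x^-=[-0.7912, -2.0056]  P^-=[0.8710 0.1265; 0.1265 0.2427]  H_jac=[-0.3670 -0.9302]  S=[0.6737]  K=[-0.6492; -0.4041]  nu=[-1.1960]  x^+=[-0.0148, -1.5224]  P^+=[0.5871 -0.0502; -0.0502 0.1327]

H_jac[0,1] = -0.9302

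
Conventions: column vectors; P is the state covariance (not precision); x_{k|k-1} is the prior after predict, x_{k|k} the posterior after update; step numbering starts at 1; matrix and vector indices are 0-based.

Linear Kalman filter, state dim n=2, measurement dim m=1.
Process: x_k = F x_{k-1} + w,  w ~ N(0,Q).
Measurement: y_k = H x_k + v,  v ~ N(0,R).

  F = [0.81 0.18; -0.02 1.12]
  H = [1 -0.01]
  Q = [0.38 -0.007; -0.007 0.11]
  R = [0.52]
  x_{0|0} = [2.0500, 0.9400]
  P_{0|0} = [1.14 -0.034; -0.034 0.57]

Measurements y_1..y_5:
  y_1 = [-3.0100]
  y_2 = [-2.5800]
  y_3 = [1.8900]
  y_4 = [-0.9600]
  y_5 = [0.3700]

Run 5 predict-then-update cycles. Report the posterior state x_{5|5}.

step 1: x^-=[1.8297, 1.0118]  P^-=[1.1365 0.0587; 0.0587 0.8270]  S=[1.6554]  K=[0.6862; 0.0305]  nu=[-4.8296]  x^+=[-1.4843, 0.8646]  P^+=[0.3571 0.0241; 0.0241 0.8254]
step 2: x^-=[-1.0466, 0.9980]  P^-=[0.6480 0.1754; 0.1754 1.1445]  S=[1.1646]  K=[0.5549; 0.1408]  nu=[-1.5234]  x^+=[-1.8920, 0.7836]  P^+=[0.2894 0.0844; 0.0844 1.1214]
step 3: x^-=[-1.3915, 0.9155]  P^-=[0.6308 0.2907; 0.2907 1.5130]  S=[1.1452]  K=[0.5483; 0.2406]  nu=[3.2906]  x^+=[0.4129, 1.7072]  P^+=[0.2865 0.1396; 0.1396 1.4467]
step 4: x^-=[0.6417, 1.9038]  P^-=[0.6556 0.4062; 0.4062 1.9187]  S=[1.1676]  K=[0.5580; 0.3314]  nu=[-1.5827]  x^+=[-0.2414, 1.3793]  P^+=[0.2920 0.1902; 0.1902 1.7904]
step 5: x^-=[0.0528, 1.5497]  P^-=[0.6851 0.5211; 0.5211 2.3475]  S=[1.1949]  K=[0.5690; 0.4165]  nu=[0.3327]  x^+=[0.2421, 1.6882]  P^+=[0.2983 0.2380; 0.2380 2.1402]

x_post = [0.2421, 1.6882]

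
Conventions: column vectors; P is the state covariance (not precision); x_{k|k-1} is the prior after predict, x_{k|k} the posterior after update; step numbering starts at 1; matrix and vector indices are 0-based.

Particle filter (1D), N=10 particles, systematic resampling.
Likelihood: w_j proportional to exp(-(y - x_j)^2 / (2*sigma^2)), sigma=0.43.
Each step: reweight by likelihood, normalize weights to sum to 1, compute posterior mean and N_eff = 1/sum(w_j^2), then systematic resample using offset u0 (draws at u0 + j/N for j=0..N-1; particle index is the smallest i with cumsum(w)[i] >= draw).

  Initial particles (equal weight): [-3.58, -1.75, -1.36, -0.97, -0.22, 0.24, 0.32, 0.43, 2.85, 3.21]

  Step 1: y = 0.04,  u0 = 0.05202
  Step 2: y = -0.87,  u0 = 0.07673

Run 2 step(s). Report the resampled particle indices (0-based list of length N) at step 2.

resampled_idx = [0, 0, 0, 1, 1, 2, 2, 2, 3, 7]

step 1: w=[0.0000, 0.0001, 0.0015, 0.0194, 0.2547, 0.2744, 0.2473, 0.2026, 0.0000, 0.0000]  mean=0.1551  Neff=4.1192  idx=[4, 4, 4, 5, 5, 6, 6, 6, 7, 7]
step 2: w=[0.2863, 0.2863, 0.2863, 0.0321, 0.0321, 0.0195, 0.0195, 0.0195, 0.0093, 0.0093]  mean=-0.1468  Neff=4.0125  idx=[0, 0, 0, 1, 1, 2, 2, 2, 3, 7]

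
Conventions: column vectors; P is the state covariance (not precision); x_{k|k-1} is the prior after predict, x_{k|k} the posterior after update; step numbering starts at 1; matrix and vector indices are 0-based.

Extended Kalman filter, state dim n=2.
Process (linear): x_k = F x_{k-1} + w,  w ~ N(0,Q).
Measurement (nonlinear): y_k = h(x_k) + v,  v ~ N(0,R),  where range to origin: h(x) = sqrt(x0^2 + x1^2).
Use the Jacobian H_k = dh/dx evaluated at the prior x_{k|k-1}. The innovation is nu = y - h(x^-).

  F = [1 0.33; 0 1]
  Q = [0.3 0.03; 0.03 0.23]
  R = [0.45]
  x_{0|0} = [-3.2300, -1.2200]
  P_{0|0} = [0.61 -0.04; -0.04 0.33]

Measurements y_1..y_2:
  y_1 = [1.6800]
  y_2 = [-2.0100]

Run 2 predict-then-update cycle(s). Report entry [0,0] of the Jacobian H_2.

H_jac[0,0] = -0.9525

step 1: x^-=[-3.6326, -1.2200]  P^-=[0.9195 0.0989; 0.0989 0.5600]  H_jac=[-0.9480 -0.3184]  S=[1.3928]  K=[-0.6485; -0.1953]  nu=[-2.1520]  x^+=[-2.2371, -0.7997]  P^+=[0.3339 -0.0775; -0.0775 0.5069]
step 2: x^-=[-2.5010, -0.7997]  P^-=[0.6379 0.1198; 0.1198 0.7369]  H_jac=[-0.9525 -0.3046]  S=[1.1666]  K=[-0.5521; -0.2902]  nu=[-4.6357]  x^+=[0.0584, 0.5454]  P^+=[0.2823 -0.0671; -0.0671 0.6387]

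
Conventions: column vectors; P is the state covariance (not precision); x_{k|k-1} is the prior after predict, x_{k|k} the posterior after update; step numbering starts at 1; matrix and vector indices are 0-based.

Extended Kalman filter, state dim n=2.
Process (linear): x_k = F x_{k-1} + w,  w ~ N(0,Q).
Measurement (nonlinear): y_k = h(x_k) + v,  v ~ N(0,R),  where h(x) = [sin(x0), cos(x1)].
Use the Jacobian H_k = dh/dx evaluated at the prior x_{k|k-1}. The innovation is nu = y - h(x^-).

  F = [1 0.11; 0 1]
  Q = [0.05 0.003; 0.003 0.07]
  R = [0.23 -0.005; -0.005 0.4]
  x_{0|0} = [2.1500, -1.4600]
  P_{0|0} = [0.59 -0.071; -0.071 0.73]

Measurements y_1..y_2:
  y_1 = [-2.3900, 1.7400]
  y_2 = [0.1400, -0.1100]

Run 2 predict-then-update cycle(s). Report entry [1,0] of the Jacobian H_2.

H_jac[1,0] = 0.0000

step 1: x^-=[1.9894, -1.4600]  P^-=[0.6332 0.0123; 0.0123 0.8000]  H_jac=[-0.4065 0.0000; 0.0000 0.9939]  S=[0.3346 -0.0100; -0.0100 1.1902]  K=[-0.7691 0.0038; 0.0050 0.6681]  nu=[-3.3037, 1.6294]  x^+=[4.5364, -0.3878]  P^+=[0.4352 0.0054; 0.0054 0.2688]
step 2: x^-=[4.4937, -0.3878]  P^-=[0.4897 0.0380; 0.0380 0.3388]  H_jac=[-0.2169 0.0000; 0.0000 0.3782]  S=[0.2530 -0.0081; -0.0081 0.4485]  K=[-0.4189 0.0244; -0.0234 0.2853]  nu=[1.1162, -1.0357]  x^+=[4.0008, -0.7095]  P^+=[0.4448 0.0314; 0.0314 0.3021]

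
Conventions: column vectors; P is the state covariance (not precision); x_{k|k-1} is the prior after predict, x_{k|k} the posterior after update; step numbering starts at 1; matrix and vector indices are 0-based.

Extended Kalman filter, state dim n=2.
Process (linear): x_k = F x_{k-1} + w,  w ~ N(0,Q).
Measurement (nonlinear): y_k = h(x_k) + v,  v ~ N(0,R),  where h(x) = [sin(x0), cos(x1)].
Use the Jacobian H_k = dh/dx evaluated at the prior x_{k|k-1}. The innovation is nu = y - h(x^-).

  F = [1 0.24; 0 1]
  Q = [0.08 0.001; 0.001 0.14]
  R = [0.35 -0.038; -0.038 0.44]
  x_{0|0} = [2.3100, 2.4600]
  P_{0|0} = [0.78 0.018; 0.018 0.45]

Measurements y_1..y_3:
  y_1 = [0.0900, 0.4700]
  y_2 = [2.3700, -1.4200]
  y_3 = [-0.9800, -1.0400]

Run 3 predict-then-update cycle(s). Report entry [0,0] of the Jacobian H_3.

H_jac[0,0] = -0.8867

step 1: x^-=[2.9004, 2.4600]  P^-=[0.8946 0.1270; 0.1270 0.5900]  H_jac=[-0.9711 0.0000; 0.0000 -0.6300]  S=[1.1935 0.0397; 0.0397 0.6742]  K=[-0.7253 -0.0760; -0.0852 -0.5463]  nu=[-0.1489, 1.2466]  x^+=[2.9137, 1.7916]  P^+=[0.2584 0.0093; 0.0093 0.3764]
step 2: x^-=[3.3437, 1.7916]  P^-=[0.3646 0.1007; 0.1007 0.5164]  H_jac=[-0.9797 0.0000; 0.0000 -0.9757]  S=[0.6999 0.0582; 0.0582 0.9316]  K=[-0.5042 -0.0739; -0.0964 -0.5348]  nu=[2.5707, -1.2010]  x^+=[2.1363, 2.1861]  P^+=[0.1773 0.0137; 0.0137 0.2374]
step 3: x^-=[2.6610, 2.1861]  P^-=[0.2775 0.0717; 0.0717 0.3774]  H_jac=[-0.8867 0.0000; 0.0000 -0.8166]  S=[0.5682 0.0139; 0.0139 0.6917]  K=[-0.4312 -0.0760; -0.1010 -0.4436]  nu=[-1.4423, -0.4628]  x^+=[3.3181, 2.5371]  P^+=[0.1670 0.0209; 0.0209 0.2343]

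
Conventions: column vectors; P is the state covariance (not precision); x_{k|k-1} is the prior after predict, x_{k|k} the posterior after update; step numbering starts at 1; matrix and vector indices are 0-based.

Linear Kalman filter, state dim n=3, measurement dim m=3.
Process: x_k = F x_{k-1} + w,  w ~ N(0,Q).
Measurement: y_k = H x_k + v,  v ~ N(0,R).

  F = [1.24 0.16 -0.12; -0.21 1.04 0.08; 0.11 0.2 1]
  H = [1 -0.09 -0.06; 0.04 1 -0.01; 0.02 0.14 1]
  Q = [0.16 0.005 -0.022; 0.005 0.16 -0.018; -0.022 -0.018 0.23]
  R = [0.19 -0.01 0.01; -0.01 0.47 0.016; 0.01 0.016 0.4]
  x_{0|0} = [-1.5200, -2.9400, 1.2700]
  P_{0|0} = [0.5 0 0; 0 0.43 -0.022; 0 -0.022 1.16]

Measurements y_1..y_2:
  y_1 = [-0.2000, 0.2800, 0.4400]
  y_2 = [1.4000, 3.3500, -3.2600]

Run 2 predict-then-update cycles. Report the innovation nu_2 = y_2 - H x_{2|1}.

step 1: x^-=[-2.5076, -2.6368, 0.5148]  P^-=[0.9574 -0.0623 -0.0822; -0.0623 0.6509 0.1295; -0.0822 0.1295 1.4044]  S=[1.1802 -0.0982 -0.1668; -0.0982 1.1151 0.2183; -0.1668 0.2183 1.8502]  K=[0.8283 0.0462 0.0304; -0.0553 0.5663 0.0468; -0.0466 -0.0543 0.7702]  nu=[2.1012, 3.0223, 0.3445]  x^+=[-0.6173, -1.0254, 0.5181]  P^+=[0.1589 0.0077 0.0169; 0.0077 0.2671 -0.0103; 0.0169 -0.0103 0.3078]
step 2: x^-=[-0.9916, -0.8953, 0.2451]  P^-=[0.4141 0.0180 -0.0073; 0.0180 0.4522 0.0447; -0.0073 0.0447 0.5504]  S=[0.6078 -0.0184 -0.0296; -0.0184 0.9234 0.1190; -0.0296 0.1190 0.9718]  K=[0.6816 0.0487 0.0184; -0.0246 0.4828 0.0517; -0.0459 -0.0329 0.5753]  nu=[2.3258, 4.2874, -3.3599]  x^+=[0.7408, 0.9439, -1.9355]  P^+=[0.1309 0.0113 0.0108; 0.0113 0.2275 -0.0039; 0.0108 -0.0039 0.2295]

innov = [2.3258, 4.2874, -3.3599]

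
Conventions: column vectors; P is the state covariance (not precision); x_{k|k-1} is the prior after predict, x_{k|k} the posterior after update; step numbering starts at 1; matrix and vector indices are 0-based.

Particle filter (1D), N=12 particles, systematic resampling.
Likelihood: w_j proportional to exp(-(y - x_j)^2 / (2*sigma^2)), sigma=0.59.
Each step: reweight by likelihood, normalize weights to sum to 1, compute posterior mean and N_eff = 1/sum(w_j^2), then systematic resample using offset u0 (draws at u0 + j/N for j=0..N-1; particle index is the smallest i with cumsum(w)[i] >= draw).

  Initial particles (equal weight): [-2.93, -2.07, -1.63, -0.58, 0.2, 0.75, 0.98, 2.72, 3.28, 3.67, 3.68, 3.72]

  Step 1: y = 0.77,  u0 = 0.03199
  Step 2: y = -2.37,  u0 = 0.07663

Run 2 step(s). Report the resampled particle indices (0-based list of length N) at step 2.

step 1: w=[0.0000, 0.0000, 0.0001, 0.0276, 0.2373, 0.3782, 0.3552, 0.0016, 0.0000, 0.0000, 0.0000, 0.0000]  mean=0.6675  Neff=3.0653  idx=[4, 4, 4, 5, 5, 5, 5, 5, 6, 6, 6, 6]
step 2: w=[0.3267, 0.3267, 0.3267, 0.0036, 0.0036, 0.0036, 0.0036, 0.0036, 0.0004, 0.0004, 0.0004, 0.0004]  mean=0.2114  Neff=3.1228  idx=[0, 0, 0, 0, 1, 1, 1, 2, 2, 2, 2, 6]

resampled_idx = [0, 0, 0, 0, 1, 1, 1, 2, 2, 2, 2, 6]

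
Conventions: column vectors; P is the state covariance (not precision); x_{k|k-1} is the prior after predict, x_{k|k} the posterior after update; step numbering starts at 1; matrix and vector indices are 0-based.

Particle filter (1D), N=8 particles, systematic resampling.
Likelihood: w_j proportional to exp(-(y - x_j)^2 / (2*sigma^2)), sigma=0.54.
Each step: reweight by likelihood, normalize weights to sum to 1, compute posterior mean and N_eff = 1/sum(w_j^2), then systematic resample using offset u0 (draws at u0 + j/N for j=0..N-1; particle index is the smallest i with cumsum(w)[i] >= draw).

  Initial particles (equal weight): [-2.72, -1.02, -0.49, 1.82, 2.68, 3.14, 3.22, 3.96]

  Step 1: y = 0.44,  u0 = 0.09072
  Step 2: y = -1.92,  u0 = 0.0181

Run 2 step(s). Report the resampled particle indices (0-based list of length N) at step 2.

resampled_idx = [0, 1, 1, 2, 3, 4, 5, 6]

step 1: w=[0.0000, 0.0888, 0.7794, 0.1311, 0.0006, 0.0000, 0.0000, 0.0000]  mean=-0.2321  Neff=1.5809  idx=[2, 2, 2, 2, 2, 2, 2, 3]
step 2: w=[0.1429, 0.1429, 0.1429, 0.1429, 0.1429, 0.1429, 0.1429, 0.0000]  mean=-0.4900  Neff=7.0000  idx=[0, 1, 1, 2, 3, 4, 5, 6]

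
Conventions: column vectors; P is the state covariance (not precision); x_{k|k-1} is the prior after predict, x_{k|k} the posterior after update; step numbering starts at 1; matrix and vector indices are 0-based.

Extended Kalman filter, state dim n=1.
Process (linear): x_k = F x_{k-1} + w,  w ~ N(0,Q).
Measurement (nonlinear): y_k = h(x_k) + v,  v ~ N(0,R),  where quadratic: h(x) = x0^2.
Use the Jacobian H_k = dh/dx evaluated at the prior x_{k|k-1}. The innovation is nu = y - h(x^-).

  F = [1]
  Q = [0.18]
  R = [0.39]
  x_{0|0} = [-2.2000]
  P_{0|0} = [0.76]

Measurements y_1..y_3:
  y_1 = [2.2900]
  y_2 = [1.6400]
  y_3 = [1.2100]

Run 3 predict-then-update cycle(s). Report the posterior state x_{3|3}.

x_post = [-1.1739]

step 1: x^-=[-2.2000]  P^-=[0.9400]  H_jac=[-4.4000]  S=[18.5884]  K=[-0.2225]  nu=[-2.5500]  x^+=[-1.6326]  P^+=[0.0197]
step 2: x^-=[-1.6326]  P^-=[0.1997]  H_jac=[-3.2652]  S=[2.5194]  K=[-0.2588]  nu=[-1.0254]  x^+=[-1.3672]  P^+=[0.0309]
step 3: x^-=[-1.3672]  P^-=[0.2109]  H_jac=[-2.7344]  S=[1.9670]  K=[-0.2932]  nu=[-0.6592]  x^+=[-1.1739]  P^+=[0.0418]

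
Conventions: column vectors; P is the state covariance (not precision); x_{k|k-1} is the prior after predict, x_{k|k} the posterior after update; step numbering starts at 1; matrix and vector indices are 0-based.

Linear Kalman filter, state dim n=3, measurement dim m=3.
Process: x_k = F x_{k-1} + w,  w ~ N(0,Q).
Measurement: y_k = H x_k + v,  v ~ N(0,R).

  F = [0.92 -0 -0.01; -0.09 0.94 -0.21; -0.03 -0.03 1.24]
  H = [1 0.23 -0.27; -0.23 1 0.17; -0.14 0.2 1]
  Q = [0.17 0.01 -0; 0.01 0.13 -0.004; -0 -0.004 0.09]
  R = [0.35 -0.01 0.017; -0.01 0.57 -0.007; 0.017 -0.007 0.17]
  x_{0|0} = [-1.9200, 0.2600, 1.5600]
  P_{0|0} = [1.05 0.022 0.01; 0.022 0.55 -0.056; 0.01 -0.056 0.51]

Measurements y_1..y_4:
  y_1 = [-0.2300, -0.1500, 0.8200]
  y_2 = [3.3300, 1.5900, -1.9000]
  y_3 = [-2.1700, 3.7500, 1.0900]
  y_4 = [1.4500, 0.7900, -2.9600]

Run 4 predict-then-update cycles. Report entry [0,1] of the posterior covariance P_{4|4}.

P_post[0,1] = -0.0368

step 1: x^-=[-1.7820, 0.0896, 1.9842]  P^-=[1.0586 -0.0582 -0.0245; -0.0582 0.6657 -0.2167; -0.0245 -0.2167 0.8791]  S=[1.5213 -0.1515 -0.4113; -0.1515 1.2722 0.1026; -0.4113 0.1026 1.0199]  K=[0.7077 -0.1659 0.1213; 0.1335 0.5267 -0.0731; 0.0104 -0.1149 0.8385]  nu=[2.0671, -0.9868, -1.4316]  x^+=[-0.3291, -0.0494, 0.9185]  P^+=[0.2858 -0.0511 0.0840; -0.0511 0.3015 -0.0813; 0.0840 -0.0813 0.1716]
step 2: x^-=[-0.3119, -0.2098, 1.1503]  P^-=[0.4104 -0.0729 0.0873; -0.0729 0.4502 -0.1592; 0.0873 -0.1592 0.3540]  S=[0.7492 -0.0291 -0.0650; -0.0291 1.0247 -0.0168; -0.0650 -0.0168 0.4660]  K=[0.4973 -0.1330 0.0973; 0.1067 0.4307 -0.0961; -0.0068 -0.1056 0.6604]  nu=[4.0007, 1.5325, -3.0520]  x^+=[1.1768, 1.1707, -1.0540]  P^+=[0.2046 -0.0452 0.0636; -0.0452 0.2472 -0.0733; 0.0636 -0.0733 0.1365]
step 3: x^-=[1.0932, 1.2159, -1.3774]  P^-=[0.3420 -0.0573 0.0665; -0.0573 0.3951 -0.1374; 0.0665 -0.1374 0.3009]  S=[0.6897 -0.0187 -0.0588; -0.0187 0.9663 -0.0141; -0.0588 -0.0141 0.4230]  K=[0.4540 -0.1191 0.0759; 0.1055 0.3990 -0.0911; -0.0171 -0.0964 0.6187]  nu=[-3.9147, 3.0197, 2.3773]  x^+=[-0.8634, 1.7912, -0.1306]  P^+=[0.1855 -0.0397 0.0554; -0.0397 0.2294 -0.0679; 0.0554 -0.0679 0.1269]
step 4: x^-=[-0.7930, 1.7888, -0.1898]  P^-=[0.3260 -0.0495 0.0576; -0.0495 0.3755 -0.1274; 0.0576 -0.1274 0.2864]  S=[0.6787 -0.0158 -0.0597; -0.0158 0.9459 -0.0099; -0.0597 -0.0099 0.4134]  K=[0.4438 -0.1131 0.0663; 0.1066 0.3870 -0.0852; -0.0211 -0.0913 0.6062]  nu=[1.7803, -1.1490, -3.2390]  x^+=[-0.0876, 1.8100, -2.0862]  P^+=[0.1802 -0.0368 0.0522; -0.0368 0.2227 -0.0651; 0.0522 -0.0651 0.1237]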